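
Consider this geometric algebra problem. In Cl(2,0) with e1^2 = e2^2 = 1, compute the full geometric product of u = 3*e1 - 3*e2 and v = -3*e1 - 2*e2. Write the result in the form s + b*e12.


Expand: (3*e1 - 3*e2)(-3*e1 - 2*e2)
= 3*(-3)*e1e1 + 3*(-2)*e1e2 + (-3)*(-3)*e2e1 + (-3)*(-2)*e2e2
Using e1^2 = e2^2 = 1, e2e1 = -e1e2:
Scalar part s = 3*(-3) + (-3)*(-2) = -9 + 6 = -3
Bivector part b = 3*(-2) - (-3)*(-3) = -6 - 9 = -15
uv = -3 - 15*e12


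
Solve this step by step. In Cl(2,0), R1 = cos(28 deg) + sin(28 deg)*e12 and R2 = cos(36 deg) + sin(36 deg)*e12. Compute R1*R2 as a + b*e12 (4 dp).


Same-plane rotors commute and their half-angles add:
R1*R2 = cos(a1 + a2) + sin(a1 + a2)*e12.
a1 + a2 = 28 + 36 = 64 deg
cos(64 deg) = 0.4384
sin(64 deg) = 0.8988
R1*R2 = 0.4384 + 0.8988*e12


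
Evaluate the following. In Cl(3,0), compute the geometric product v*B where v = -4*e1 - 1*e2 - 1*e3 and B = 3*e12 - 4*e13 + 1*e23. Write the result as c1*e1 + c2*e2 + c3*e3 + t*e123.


vB has grade-1 (vector) and grade-3 (trivector) parts: vB = (v _| B) + (v ^ B).
Vector part <vB>_1:
  e1: -v2*b12 - v3*b13 = -(-1)*(3) - (-1)*(-4) = -1
  e2: v1*b12 - v3*b23 = (-4)*(3) - (-1)*(1) = -11
  e3: v1*b13 + v2*b23 = (-4)*(-4) + (-1)*(1) = 15
Trivector part <vB>_3:
  e123: v1*b23 - v2*b13 + v3*b12 = (-4)*(1) - (-1)*(-4) + (-1)*(3) = -11
vB = -1*e1 - 11*e2 + 15*e3 - 11*e123


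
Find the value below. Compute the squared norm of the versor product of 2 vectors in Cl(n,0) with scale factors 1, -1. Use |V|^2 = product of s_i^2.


Each vector v_i has |v_i|^2 = s_i^2
Squared scales: 1^2 = 1, (-1)^2 = 1
|V|^2 = 1 * 1
= 1


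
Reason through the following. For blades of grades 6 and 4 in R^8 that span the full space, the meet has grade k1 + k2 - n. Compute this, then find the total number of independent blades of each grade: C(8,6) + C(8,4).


Meet grade = grade(A) + grade(B) - n
= 6 + 4 - 8 = 2
C(8,6) = 28
C(8,4) = 70
dim_A + dim_B = 28 + 70 = 98


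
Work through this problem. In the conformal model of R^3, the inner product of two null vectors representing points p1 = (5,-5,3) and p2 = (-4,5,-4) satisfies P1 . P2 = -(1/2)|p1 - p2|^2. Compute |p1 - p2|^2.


p1 - p2 = (9, -10, 7)
|p1 - p2|^2 = 9^2 + (-10)^2 + 7^2
= 81 + 100 + 49
= 230


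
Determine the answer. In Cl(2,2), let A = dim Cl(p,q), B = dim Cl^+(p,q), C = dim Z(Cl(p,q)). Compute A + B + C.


n = 2 + 2 = 4
Total dim = 2^4 = 16
Even subalgebra dim = 2^3 = 8
n is even, so center dim = 1
Sum = 16 + 8 + 1 = 25


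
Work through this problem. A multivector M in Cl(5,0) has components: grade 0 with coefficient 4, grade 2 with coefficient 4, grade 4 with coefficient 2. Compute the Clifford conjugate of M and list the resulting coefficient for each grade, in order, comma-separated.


Clifford conjugate sign for grade k: (-1)^(k(k+1)/2)
Grade 0: (-1)^(0*1/2) = (-1)^0 = 1, coeff 4 -> 4
Grade 2: (-1)^(2*3/2) = (-1)^3 = -1, coeff 4 -> -4
Grade 4: (-1)^(4*5/2) = (-1)^10 = 1, coeff 2 -> 2
Conjugated coefficients: 4, -4, 2


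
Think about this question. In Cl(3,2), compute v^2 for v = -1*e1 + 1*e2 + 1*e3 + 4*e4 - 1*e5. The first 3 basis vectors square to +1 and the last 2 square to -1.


v^2 = sum of c_i^2 * e_i^2
Positive signature terms (e_i^2 = +1): (-1)^2 + 1^2 + 1^2 = 3
Negative signature terms (e_j^2 = -1): 4^2 + (-1)^2 = 17
v^2 = 3 - 17 = -14


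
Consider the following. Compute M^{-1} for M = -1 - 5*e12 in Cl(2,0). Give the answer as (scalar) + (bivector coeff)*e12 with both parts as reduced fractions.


M = -1 - 5*e12, where e12^2 = -1.
Since M commutes with its reverse ~M = a - b*e12, M * ~M = a^2 - b^2*e12^2 = a^2 + b^2.
So M^{-1} = ~M / (a^2 + b^2) = (a - b*e12)/(a^2 + b^2).
a^2 + b^2 = 1 + 25 = 26
Scalar part = -1/26 = -1/26
Bivector coeff = 5/26 = 5/26
M^{-1} = -1/26 + 5/26*e12


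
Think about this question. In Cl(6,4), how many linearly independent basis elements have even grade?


Even subalgebra dimension = 2^(n-1)
n = 6 + 4 = 10
2^(10 - 1) = 2^9 = 512
Verification: sum of C(10,k) for even k = 1 + 45 + 210 + 210 + 45 + 1 = 512
Result = 512


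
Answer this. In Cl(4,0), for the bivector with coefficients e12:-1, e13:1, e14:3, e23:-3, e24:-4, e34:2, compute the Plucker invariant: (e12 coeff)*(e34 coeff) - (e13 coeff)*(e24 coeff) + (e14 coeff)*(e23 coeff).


Plucker relation: af - be + cd
a*f = (-1)*2 = -2
b*e = 1*(-4) = -4
c*d = 3*(-3) = -9
af - be + cd = -2 - (-4) + (-9)
= -7


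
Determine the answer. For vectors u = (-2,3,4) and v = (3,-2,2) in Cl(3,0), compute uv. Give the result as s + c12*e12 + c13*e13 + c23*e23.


In Cl(3,0): e_i^2 = 1, e_ie_j = -e_je_i for i != j.
Scalar part = u . v = (-2)*3 + 3*(-2) + 4*2
= -6 + (-6) + 8 = -4
e12 coeff = (-2)*(-2) - 3*3 = 4 - 9 = -5
e13 coeff = (-2)*2 - 4*3 = -4 - 12 = -16
e23 coeff = 3*2 - 4*(-2) = 6 - (-8) = 14
uv = -4 - 5*e12 - 16*e13 + 14*e23


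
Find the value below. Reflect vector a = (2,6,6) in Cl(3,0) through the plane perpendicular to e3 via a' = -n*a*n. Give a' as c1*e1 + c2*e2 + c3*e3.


Reflection formula: a' = -n*a*n, with n = e3 (unit vector, n^2 = 1).
For reflection through hyperplane perp to e3:
The component along e3 flips sign, others stay.
a = (2, 6, 6)
a' = (2, 6, -6)
a' = 2*e1 + 6*e2 - 6*e3


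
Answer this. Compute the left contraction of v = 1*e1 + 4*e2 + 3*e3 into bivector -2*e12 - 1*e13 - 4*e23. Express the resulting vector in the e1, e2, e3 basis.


Left contraction v _| B = <vB>_1 (grade-1 part of the geometric product vB).
Using e1_|e12 = e2, e2_|e12 = -e1, e1_|e13 = e3, e3_|e13 = -e1, e2_|e23 = e3, e3_|e23 = -e2:
e1 coeff: -v2*b12 - v3*b13 = -(4)*(-2) - (3)*(-1) = 11
e2 coeff: v1*b12 - v3*b23 = (1)*(-2) - (3)*(-4) = 10
e3 coeff: v1*b13 + v2*b23 = (1)*(-1) + (4)*(-4) = -17
v _| B = 11*e1 + 10*e2 - 17*e3


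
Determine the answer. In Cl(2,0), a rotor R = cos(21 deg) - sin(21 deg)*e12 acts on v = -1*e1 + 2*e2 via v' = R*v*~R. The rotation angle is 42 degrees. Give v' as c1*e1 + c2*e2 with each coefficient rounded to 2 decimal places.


Rotor R = cos(21deg) - sin(21deg)*e12
Rotation angle theta = 2 * 21 = 42 degrees
v' = R*v*~R rotates v by theta.
cos(42deg) = 0.7431, sin(42deg) = 0.6691
v'_1 = -1*cos(42deg) - 2*sin(42deg)
= -1*0.7431 - 2*0.6691
= -2.08
v'_2 = -1*sin(42deg) + 2*cos(42deg)
= -1*0.6691 + 2*0.7431
= 0.82
v' = -2.08*e1 + 0.82*e2


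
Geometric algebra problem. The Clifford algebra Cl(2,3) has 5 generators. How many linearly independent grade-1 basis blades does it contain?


Number of grade-k basis blades in Cl(p,q) with n = p + q is C(n, k).
n = 2 + 3 = 5
C(5, 1) = 5! / (1! * 4!)
= 120 / (1 * 24)
= 5


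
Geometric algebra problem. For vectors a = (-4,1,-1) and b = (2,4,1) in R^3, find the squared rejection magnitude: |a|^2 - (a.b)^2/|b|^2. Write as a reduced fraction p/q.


|a|^2 = (-4)^2 + 1^2 + (-1)^2 = 18
|b|^2 = 2^2 + 4^2 + 1^2 = 21
a . b = (-4)*2 + 1*4 + (-1)*1 = -5
(a.b)^2 = (-5)^2 = 25
|rej|^2 = 18 - 25/21
= (378 - 25)/21
= 353/21
In lowest terms: 353/21


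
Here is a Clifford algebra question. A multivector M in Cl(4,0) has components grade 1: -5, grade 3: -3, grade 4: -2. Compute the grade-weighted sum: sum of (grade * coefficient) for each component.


Grade-weighted sum = sum of grade_k * coefficient_k
1*(-5) = -5
3*(-3) = -9
4*(-2) = -8
Total = -5 + (-9) + (-8) = -22


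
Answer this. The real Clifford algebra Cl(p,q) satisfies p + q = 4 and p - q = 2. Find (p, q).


We need p + q = 4 and p - q = 2.
Adding: 2p = 4 + 2 = 6, so p = 3.
Then q = 4 - 3 = 1.
(p, q) = (3, 1)


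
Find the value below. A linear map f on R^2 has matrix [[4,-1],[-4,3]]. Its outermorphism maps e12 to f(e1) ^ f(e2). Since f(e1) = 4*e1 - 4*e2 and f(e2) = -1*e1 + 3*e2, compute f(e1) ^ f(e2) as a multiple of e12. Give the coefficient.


The outermorphism of a linear map f sends e1^e2 to f(e1)^f(e2).
f(e1) = 4*e1 - 4*e2
f(e2) = -1*e1 + 3*e2
f(e1) ^ f(e2) = (4*e1 - 4*e2) ^ (-1*e1 + 3*e2)
= 4*3*e12 + (-4)*(-1)*e21
= (12 - 4)*e12
= 8*e12
Coefficient = 8


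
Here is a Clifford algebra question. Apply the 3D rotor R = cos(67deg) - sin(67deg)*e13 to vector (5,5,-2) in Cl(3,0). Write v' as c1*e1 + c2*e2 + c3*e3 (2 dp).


Rotor R = cos(67deg) - sin(67deg)*e13
Rotation angle theta = 2 * 67 = 134 degrees in the e13 plane (e1 -> e3).
The component perpendicular to the plane (e2) is invariant: v'_2 = v2 = 5.00
cos(134deg) = -0.6947, sin(134deg) = 0.7193
v'_1 = v1*cos(theta) - v3*sin(theta) = 5*(-0.6947) - (-2)*0.7193 = -2.03
v'_3 = v1*sin(theta) + v3*cos(theta) = 5*0.7193 + (-2)*(-0.6947) = 4.99
v' = -2.03*e1 + 5.00*e2 + 4.99*e3


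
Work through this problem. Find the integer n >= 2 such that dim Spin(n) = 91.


dim Spin(n) = dim so(n) = n(n-1)/2.
Solve n(n-1)/2 = 91, i.e. n^2 - n - 182 = 0.
Discriminant = 1 + 8*91 = 729
n = (1 + sqrt(729))/2 = (1 + 27)/2 = 14


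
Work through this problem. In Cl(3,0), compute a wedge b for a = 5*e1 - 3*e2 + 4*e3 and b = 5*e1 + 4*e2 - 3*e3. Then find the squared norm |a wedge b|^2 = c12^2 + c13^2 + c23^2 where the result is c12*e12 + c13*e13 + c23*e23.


a wedge b = (a1*b2 - a2*b1)*e12 + (a1*b3 - a3*b1)*e13 + (a2*b3 - a3*b2)*e23
e12 coeff: 5*4 - (-3)*5 = 20 - (-15) = 35
e13 coeff: 5*(-3) - 4*5 = -15 - 20 = -35
e23 coeff: (-3)*(-3) - 4*4 = 9 - 16 = -7
|a wedge b|^2 = 35^2 + (-35)^2 + (-7)^2
= 1225 + 1225 + 49
= 2499


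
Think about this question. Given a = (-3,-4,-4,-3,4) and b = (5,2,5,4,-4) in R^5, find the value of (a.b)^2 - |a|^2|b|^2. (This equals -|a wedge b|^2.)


a . b = (-3)*5 + (-4)*2 + (-4)*5 + (-3)*4 + 4*(-4)
= -15 + (-8) + (-20) + (-12) + (-16) = -71
|a|^2 = (-3)^2 + (-4)^2 + (-4)^2 + (-3)^2 + 4^2 = 66
|b|^2 = 5^2 + 2^2 + 5^2 + 4^2 + (-4)^2 = 86
(a.b)^2 = (-71)^2 = 5041
|a|^2 * |b|^2 = 66 * 86 = 5676
Result = 5041 - 5676 = -635


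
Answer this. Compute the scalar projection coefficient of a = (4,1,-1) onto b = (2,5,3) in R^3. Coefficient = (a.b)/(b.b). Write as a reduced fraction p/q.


Projection coefficient = (a . b) / (b . b)
a . b = 4*2 + 1*5 + (-1)*3
= 8 + 5 + (-3) = 10
b . b = 2^2 + 5^2 + 3^2
= 4 + 25 + 9 = 38
Coefficient = 10/38
In lowest terms: 5/19


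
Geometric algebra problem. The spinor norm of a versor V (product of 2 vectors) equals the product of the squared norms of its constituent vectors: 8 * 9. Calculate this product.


Spinor norm N(V) = |v1|^2 * |v2|^2 * ... * |v2|^2
= 8 * 9
Running product: 8, 72
N(V) = 72


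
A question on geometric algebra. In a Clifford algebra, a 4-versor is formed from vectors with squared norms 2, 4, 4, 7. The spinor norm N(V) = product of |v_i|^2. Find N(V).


Spinor norm N(V) = |v1|^2 * |v2|^2 * ... * |v4|^2
= 2 * 4 * 4 * 7
Running product: 2, 8, 32, 224
N(V) = 224


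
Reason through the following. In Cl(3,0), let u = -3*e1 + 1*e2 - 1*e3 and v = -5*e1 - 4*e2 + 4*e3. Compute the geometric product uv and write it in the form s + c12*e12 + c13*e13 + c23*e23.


In Cl(3,0): e_i^2 = 1, e_ie_j = -e_je_i for i != j.
Scalar part = u . v = (-3)*(-5) + 1*(-4) + (-1)*4
= 15 + (-4) + (-4) = 7
e12 coeff = (-3)*(-4) - 1*(-5) = 12 - (-5) = 17
e13 coeff = (-3)*4 - (-1)*(-5) = -12 - 5 = -17
e23 coeff = 1*4 - (-1)*(-4) = 4 - 4 = 0
uv = 7 + 17*e12 - 17*e13 + 0*e23


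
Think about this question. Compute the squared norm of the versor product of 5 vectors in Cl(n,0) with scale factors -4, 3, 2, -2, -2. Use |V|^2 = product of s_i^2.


Each vector v_i has |v_i|^2 = s_i^2
Squared scales: (-4)^2 = 16, 3^2 = 9, 2^2 = 4, (-2)^2 = 4, (-2)^2 = 4
|V|^2 = 16 * 9 * 4 * 4 * 4
= 9216


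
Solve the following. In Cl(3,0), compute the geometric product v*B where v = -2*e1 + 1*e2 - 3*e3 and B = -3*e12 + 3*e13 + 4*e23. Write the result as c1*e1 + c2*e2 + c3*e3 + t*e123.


vB has grade-1 (vector) and grade-3 (trivector) parts: vB = (v _| B) + (v ^ B).
Vector part <vB>_1:
  e1: -v2*b12 - v3*b13 = -(1)*(-3) - (-3)*(3) = 12
  e2: v1*b12 - v3*b23 = (-2)*(-3) - (-3)*(4) = 18
  e3: v1*b13 + v2*b23 = (-2)*(3) + (1)*(4) = -2
Trivector part <vB>_3:
  e123: v1*b23 - v2*b13 + v3*b12 = (-2)*(4) - (1)*(3) + (-3)*(-3) = -2
vB = 12*e1 + 18*e2 - 2*e3 - 2*e123


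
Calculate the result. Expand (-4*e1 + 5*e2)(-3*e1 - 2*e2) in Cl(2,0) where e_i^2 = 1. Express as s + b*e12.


Expand: (-4*e1 + 5*e2)(-3*e1 - 2*e2)
= (-4)*(-3)*e1e1 + (-4)*(-2)*e1e2 + 5*(-3)*e2e1 + 5*(-2)*e2e2
Using e1^2 = e2^2 = 1, e2e1 = -e1e2:
Scalar part s = (-4)*(-3) + 5*(-2) = 12 + (-10) = 2
Bivector part b = (-4)*(-2) - 5*(-3) = 8 - (-15) = 23
uv = 2 + 23*e12


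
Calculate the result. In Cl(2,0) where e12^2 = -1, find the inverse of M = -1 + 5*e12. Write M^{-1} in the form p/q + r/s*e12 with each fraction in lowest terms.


M = -1 + 5*e12, where e12^2 = -1.
Since M commutes with its reverse ~M = a - b*e12, M * ~M = a^2 - b^2*e12^2 = a^2 + b^2.
So M^{-1} = ~M / (a^2 + b^2) = (a - b*e12)/(a^2 + b^2).
a^2 + b^2 = 1 + 25 = 26
Scalar part = -1/26 = -1/26
Bivector coeff = -5/26 = -5/26
M^{-1} = -1/26 - 5/26*e12


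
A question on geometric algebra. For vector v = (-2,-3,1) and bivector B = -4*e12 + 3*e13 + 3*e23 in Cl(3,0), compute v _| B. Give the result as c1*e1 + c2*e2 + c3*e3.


Left contraction v _| B = <vB>_1 (grade-1 part of the geometric product vB).
Using e1_|e12 = e2, e2_|e12 = -e1, e1_|e13 = e3, e3_|e13 = -e1, e2_|e23 = e3, e3_|e23 = -e2:
e1 coeff: -v2*b12 - v3*b13 = -(-3)*(-4) - (1)*(3) = -15
e2 coeff: v1*b12 - v3*b23 = (-2)*(-4) - (1)*(3) = 5
e3 coeff: v1*b13 + v2*b23 = (-2)*(3) + (-3)*(3) = -15
v _| B = -15*e1 + 5*e2 - 15*e3


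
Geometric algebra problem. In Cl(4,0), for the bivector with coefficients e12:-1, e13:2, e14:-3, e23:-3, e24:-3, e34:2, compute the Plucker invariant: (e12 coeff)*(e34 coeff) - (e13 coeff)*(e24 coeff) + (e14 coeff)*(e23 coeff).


Plucker relation: af - be + cd
a*f = (-1)*2 = -2
b*e = 2*(-3) = -6
c*d = (-3)*(-3) = 9
af - be + cd = -2 - (-6) + 9
= 13


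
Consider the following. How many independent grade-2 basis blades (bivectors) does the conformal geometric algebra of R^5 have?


The conformal model of R^5 uses Cl(6,1) with m = 5 + 2 = 7 generators.
Number of grade-2 blades = C(m, 2) = C(7, 2)
= 7*6/2 = 21


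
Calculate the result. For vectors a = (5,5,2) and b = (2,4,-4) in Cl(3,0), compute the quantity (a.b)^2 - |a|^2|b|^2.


a . b = 5*2 + 5*4 + 2*(-4)
= 10 + 20 + (-8) = 22
|a|^2 = 5^2 + 5^2 + 2^2 = 54
|b|^2 = 2^2 + 4^2 + (-4)^2 = 36
(a.b)^2 = 22^2 = 484
|a|^2 * |b|^2 = 54 * 36 = 1944
Result = 484 - 1944 = -1460


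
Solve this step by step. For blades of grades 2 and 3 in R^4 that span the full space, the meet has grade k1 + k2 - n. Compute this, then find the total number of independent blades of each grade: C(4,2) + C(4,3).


Meet grade = grade(A) + grade(B) - n
= 2 + 3 - 4 = 1
C(4,2) = 6
C(4,3) = 4
dim_A + dim_B = 6 + 4 = 10


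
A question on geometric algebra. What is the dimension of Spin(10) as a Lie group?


Spin(n) double-covers SO(n); both have Lie algebra so(n) of dimension n(n-1)/2.
n = 10
n(n-1) = 10 * 9 = 90
dim Spin(10) = 90/2 = 45


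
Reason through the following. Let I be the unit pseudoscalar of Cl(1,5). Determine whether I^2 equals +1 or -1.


The pseudoscalar I = e1...e_n (product of all n generators) of Cl(p,q) satisfies I^2 = (-1)^(q + n(n-1)/2).
p = 1, q = 5, n = p + q = 6
n(n-1)/2 = 6 * 5 / 2 = 15
Exponent = q + n(n-1)/2 = 5 + 15 = 20
I^2 = (-1)^20 = +1


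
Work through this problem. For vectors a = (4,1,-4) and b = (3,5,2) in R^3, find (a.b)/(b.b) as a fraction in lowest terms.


Projection coefficient = (a . b) / (b . b)
a . b = 4*3 + 1*5 + (-4)*2
= 12 + 5 + (-8) = 9
b . b = 3^2 + 5^2 + 2^2
= 9 + 25 + 4 = 38
Coefficient = 9/38
In lowest terms: 9/38


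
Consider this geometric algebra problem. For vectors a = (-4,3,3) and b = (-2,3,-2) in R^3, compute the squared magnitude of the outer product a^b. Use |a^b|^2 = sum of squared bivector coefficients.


a wedge b = (a1*b2 - a2*b1)*e12 + (a1*b3 - a3*b1)*e13 + (a2*b3 - a3*b2)*e23
e12 coeff: (-4)*3 - 3*(-2) = -12 - (-6) = -6
e13 coeff: (-4)*(-2) - 3*(-2) = 8 - (-6) = 14
e23 coeff: 3*(-2) - 3*3 = -6 - 9 = -15
|a wedge b|^2 = (-6)^2 + 14^2 + (-15)^2
= 36 + 196 + 225
= 457


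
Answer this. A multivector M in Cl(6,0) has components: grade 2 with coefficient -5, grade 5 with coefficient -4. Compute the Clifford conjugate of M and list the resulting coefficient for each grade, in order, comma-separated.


Clifford conjugate sign for grade k: (-1)^(k(k+1)/2)
Grade 2: (-1)^(2*3/2) = (-1)^3 = -1, coeff -5 -> 5
Grade 5: (-1)^(5*6/2) = (-1)^15 = -1, coeff -4 -> 4
Conjugated coefficients: 5, 4


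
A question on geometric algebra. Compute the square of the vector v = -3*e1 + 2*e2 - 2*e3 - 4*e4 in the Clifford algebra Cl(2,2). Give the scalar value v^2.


v^2 = sum of c_i^2 * e_i^2
Positive signature terms (e_i^2 = +1): (-3)^2 + 2^2 = 13
Negative signature terms (e_j^2 = -1): (-2)^2 + (-4)^2 = 20
v^2 = 13 - 20 = -7


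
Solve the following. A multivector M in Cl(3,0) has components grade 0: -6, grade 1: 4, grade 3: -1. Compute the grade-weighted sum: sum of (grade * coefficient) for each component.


Grade-weighted sum = sum of grade_k * coefficient_k
0*(-6) = 0
1*4 = 4
3*(-1) = -3
Total = 0 + 4 + (-3) = 1


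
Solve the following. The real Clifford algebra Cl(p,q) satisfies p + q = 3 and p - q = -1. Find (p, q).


We need p + q = 3 and p - q = -1.
Adding: 2p = 3 + (-1) = 2, so p = 1.
Then q = 3 - 1 = 2.
(p, q) = (1, 2)


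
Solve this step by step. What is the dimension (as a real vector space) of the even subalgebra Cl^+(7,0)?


Even subalgebra dimension = 2^(n-1)
n = 7 + 0 = 7
2^(7 - 1) = 2^6 = 64
Verification: sum of C(7,k) for even k = 1 + 21 + 35 + 7 = 64
Result = 64


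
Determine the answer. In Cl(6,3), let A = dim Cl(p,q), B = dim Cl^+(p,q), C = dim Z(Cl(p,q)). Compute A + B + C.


n = 6 + 3 = 9
Total dim = 2^9 = 512
Even subalgebra dim = 2^8 = 256
n is odd, so center dim = 2
Sum = 512 + 256 + 2 = 770


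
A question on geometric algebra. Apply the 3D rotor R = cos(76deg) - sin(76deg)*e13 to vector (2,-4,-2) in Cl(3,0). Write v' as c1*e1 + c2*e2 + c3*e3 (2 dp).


Rotor R = cos(76deg) - sin(76deg)*e13
Rotation angle theta = 2 * 76 = 152 degrees in the e13 plane (e1 -> e3).
The component perpendicular to the plane (e2) is invariant: v'_2 = v2 = -4.00
cos(152deg) = -0.8829, sin(152deg) = 0.4695
v'_1 = v1*cos(theta) - v3*sin(theta) = 2*(-0.8829) - (-2)*0.4695 = -0.83
v'_3 = v1*sin(theta) + v3*cos(theta) = 2*0.4695 + (-2)*(-0.8829) = 2.70
v' = -0.83*e1 - 4.00*e2 + 2.70*e3


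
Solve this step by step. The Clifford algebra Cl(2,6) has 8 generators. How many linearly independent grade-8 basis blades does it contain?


Number of grade-k basis blades in Cl(p,q) with n = p + q is C(n, k).
n = 2 + 6 = 8
C(8, 8) = 8! / (8! * 0!)
= 40320 / (40320 * 1)
= 1


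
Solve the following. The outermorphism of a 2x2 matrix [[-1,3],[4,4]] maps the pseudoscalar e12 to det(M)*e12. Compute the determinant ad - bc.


The outermorphism of a linear map f sends e1^e2 to f(e1)^f(e2).
f(e1) = -1*e1 + 4*e2
f(e2) = 3*e1 + 4*e2
f(e1) ^ f(e2) = (-1*e1 + 4*e2) ^ (3*e1 + 4*e2)
= (-1)*4*e12 + 4*3*e21
= (-4 - 12)*e12
= -16*e12
Coefficient = -16


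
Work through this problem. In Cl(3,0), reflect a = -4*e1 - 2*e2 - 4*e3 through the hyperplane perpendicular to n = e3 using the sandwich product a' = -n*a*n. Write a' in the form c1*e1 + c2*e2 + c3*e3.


Reflection formula: a' = -n*a*n, with n = e3 (unit vector, n^2 = 1).
For reflection through hyperplane perp to e3:
The component along e3 flips sign, others stay.
a = (-4, -2, -4)
a' = (-4, -2, 4)
a' = -4*e1 - 2*e2 + 4*e3


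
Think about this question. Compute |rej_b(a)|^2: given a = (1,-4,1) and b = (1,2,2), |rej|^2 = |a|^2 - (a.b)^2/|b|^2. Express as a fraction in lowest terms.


|a|^2 = 1^2 + (-4)^2 + 1^2 = 18
|b|^2 = 1^2 + 2^2 + 2^2 = 9
a . b = 1*1 + (-4)*2 + 1*2 = -5
(a.b)^2 = (-5)^2 = 25
|rej|^2 = 18 - 25/9
= (162 - 25)/9
= 137/9
In lowest terms: 137/9


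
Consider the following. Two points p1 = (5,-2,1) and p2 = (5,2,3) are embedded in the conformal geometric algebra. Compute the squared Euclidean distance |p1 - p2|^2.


p1 - p2 = (0, -4, -2)
|p1 - p2|^2 = 0^2 + (-4)^2 + (-2)^2
= 0 + 16 + 4
= 20


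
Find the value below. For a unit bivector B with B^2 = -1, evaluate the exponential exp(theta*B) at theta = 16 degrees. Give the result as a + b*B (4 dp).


For a unit bivector B with B^2 = -1, the exponential series gives
e^(theta*B) = cos(theta) + sin(theta)*B (the GA analogue of Euler's formula).
theta = 16 degrees = 0.279253 rad
cos(16 deg) = 0.9613
sin(16 deg) = 0.2756
exp(theta*B) = 0.9613 + 0.2756*B


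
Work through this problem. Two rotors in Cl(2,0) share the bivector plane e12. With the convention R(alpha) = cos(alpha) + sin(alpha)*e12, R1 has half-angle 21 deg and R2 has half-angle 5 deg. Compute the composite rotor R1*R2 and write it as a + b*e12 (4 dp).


Same-plane rotors commute and their half-angles add:
R1*R2 = cos(a1 + a2) + sin(a1 + a2)*e12.
a1 + a2 = 21 + 5 = 26 deg
cos(26 deg) = 0.8988
sin(26 deg) = 0.4384
R1*R2 = 0.8988 + 0.4384*e12


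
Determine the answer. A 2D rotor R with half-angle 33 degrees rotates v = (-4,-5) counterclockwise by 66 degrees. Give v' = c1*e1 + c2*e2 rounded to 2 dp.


Rotor R = cos(33deg) - sin(33deg)*e12
Rotation angle theta = 2 * 33 = 66 degrees
v' = R*v*~R rotates v by theta.
cos(66deg) = 0.4067, sin(66deg) = 0.9135
v'_1 = -4*cos(66deg) - (-5)*sin(66deg)
= -4*0.4067 - (-5)*0.9135
= 2.94
v'_2 = -4*sin(66deg) + (-5)*cos(66deg)
= -4*0.9135 + (-5)*0.4067
= -5.69
v' = 2.94*e1 - 5.69*e2


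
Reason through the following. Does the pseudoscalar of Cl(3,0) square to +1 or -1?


The pseudoscalar I = e1...e_n (product of all n generators) of Cl(p,q) satisfies I^2 = (-1)^(q + n(n-1)/2).
p = 3, q = 0, n = p + q = 3
n(n-1)/2 = 3 * 2 / 2 = 3
Exponent = q + n(n-1)/2 = 0 + 3 = 3
I^2 = (-1)^3 = -1


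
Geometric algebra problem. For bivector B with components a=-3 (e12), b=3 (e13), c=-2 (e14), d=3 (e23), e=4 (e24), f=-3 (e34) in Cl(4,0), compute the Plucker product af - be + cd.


Plucker relation: af - be + cd
a*f = (-3)*(-3) = 9
b*e = 3*4 = 12
c*d = (-2)*3 = -6
af - be + cd = 9 - 12 + (-6)
= -9


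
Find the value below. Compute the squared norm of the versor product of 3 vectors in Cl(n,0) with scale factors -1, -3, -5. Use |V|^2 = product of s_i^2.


Each vector v_i has |v_i|^2 = s_i^2
Squared scales: (-1)^2 = 1, (-3)^2 = 9, (-5)^2 = 25
|V|^2 = 1 * 9 * 25
= 225


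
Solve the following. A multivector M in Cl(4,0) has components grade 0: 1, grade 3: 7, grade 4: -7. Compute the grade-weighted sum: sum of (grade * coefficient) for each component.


Grade-weighted sum = sum of grade_k * coefficient_k
0*1 = 0
3*7 = 21
4*(-7) = -28
Total = 0 + 21 + (-28) = -7


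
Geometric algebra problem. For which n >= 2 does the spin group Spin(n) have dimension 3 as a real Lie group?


dim Spin(n) = dim so(n) = n(n-1)/2.
Solve n(n-1)/2 = 3, i.e. n^2 - n - 6 = 0.
Discriminant = 1 + 8*3 = 25
n = (1 + sqrt(25))/2 = (1 + 5)/2 = 3


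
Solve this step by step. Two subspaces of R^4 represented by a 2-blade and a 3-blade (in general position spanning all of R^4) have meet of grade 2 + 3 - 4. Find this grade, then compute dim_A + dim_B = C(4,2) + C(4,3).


Meet grade = grade(A) + grade(B) - n
= 2 + 3 - 4 = 1
C(4,2) = 6
C(4,3) = 4
dim_A + dim_B = 6 + 4 = 10


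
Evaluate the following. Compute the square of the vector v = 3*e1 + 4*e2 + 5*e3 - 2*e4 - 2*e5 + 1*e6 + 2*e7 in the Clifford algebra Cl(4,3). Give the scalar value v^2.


v^2 = sum of c_i^2 * e_i^2
Positive signature terms (e_i^2 = +1): 3^2 + 4^2 + 5^2 + (-2)^2 = 54
Negative signature terms (e_j^2 = -1): (-2)^2 + 1^2 + 2^2 = 9
v^2 = 54 - 9 = 45


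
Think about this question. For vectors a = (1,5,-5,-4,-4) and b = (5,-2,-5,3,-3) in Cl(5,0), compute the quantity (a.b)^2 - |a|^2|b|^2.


a . b = 1*5 + 5*(-2) + (-5)*(-5) + (-4)*3 + (-4)*(-3)
= 5 + (-10) + 25 + (-12) + 12 = 20
|a|^2 = 1^2 + 5^2 + (-5)^2 + (-4)^2 + (-4)^2 = 83
|b|^2 = 5^2 + (-2)^2 + (-5)^2 + 3^2 + (-3)^2 = 72
(a.b)^2 = 20^2 = 400
|a|^2 * |b|^2 = 83 * 72 = 5976
Result = 400 - 5976 = -5576


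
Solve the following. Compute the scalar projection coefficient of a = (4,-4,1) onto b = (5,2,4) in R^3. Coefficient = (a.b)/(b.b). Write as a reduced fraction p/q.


Projection coefficient = (a . b) / (b . b)
a . b = 4*5 + (-4)*2 + 1*4
= 20 + (-8) + 4 = 16
b . b = 5^2 + 2^2 + 4^2
= 25 + 4 + 16 = 45
Coefficient = 16/45
In lowest terms: 16/45


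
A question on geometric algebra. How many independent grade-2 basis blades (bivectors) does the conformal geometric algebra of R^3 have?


The conformal model of R^3 uses Cl(4,1) with m = 3 + 2 = 5 generators.
Number of grade-2 blades = C(m, 2) = C(5, 2)
= 5*4/2 = 10


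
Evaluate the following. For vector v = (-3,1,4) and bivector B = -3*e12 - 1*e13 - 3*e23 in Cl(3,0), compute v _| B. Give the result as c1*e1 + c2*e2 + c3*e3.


Left contraction v _| B = <vB>_1 (grade-1 part of the geometric product vB).
Using e1_|e12 = e2, e2_|e12 = -e1, e1_|e13 = e3, e3_|e13 = -e1, e2_|e23 = e3, e3_|e23 = -e2:
e1 coeff: -v2*b12 - v3*b13 = -(1)*(-3) - (4)*(-1) = 7
e2 coeff: v1*b12 - v3*b23 = (-3)*(-3) - (4)*(-3) = 21
e3 coeff: v1*b13 + v2*b23 = (-3)*(-1) + (1)*(-3) = 0
v _| B = 7*e1 + 21*e2 + 0*e3


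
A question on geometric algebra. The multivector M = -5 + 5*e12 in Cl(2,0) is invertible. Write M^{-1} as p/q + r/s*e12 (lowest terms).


M = -5 + 5*e12, where e12^2 = -1.
Since M commutes with its reverse ~M = a - b*e12, M * ~M = a^2 - b^2*e12^2 = a^2 + b^2.
So M^{-1} = ~M / (a^2 + b^2) = (a - b*e12)/(a^2 + b^2).
a^2 + b^2 = 25 + 25 = 50
Scalar part = -5/50 = -1/10
Bivector coeff = -5/50 = -1/10
M^{-1} = -1/10 - 1/10*e12


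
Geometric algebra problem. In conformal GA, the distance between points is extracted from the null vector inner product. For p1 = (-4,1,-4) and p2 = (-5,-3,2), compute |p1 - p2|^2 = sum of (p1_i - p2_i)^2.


p1 - p2 = (1, 4, -6)
|p1 - p2|^2 = 1^2 + 4^2 + (-6)^2
= 1 + 16 + 36
= 53


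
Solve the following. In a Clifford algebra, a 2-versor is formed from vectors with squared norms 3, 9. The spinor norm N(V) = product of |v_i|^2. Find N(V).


Spinor norm N(V) = |v1|^2 * |v2|^2 * ... * |v2|^2
= 3 * 9
Running product: 3, 27
N(V) = 27


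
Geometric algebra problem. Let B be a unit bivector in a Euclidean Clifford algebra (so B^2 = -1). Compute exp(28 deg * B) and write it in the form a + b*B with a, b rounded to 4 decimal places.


For a unit bivector B with B^2 = -1, the exponential series gives
e^(theta*B) = cos(theta) + sin(theta)*B (the GA analogue of Euler's formula).
theta = 28 degrees = 0.488692 rad
cos(28 deg) = 0.8829
sin(28 deg) = 0.4695
exp(theta*B) = 0.8829 + 0.4695*B


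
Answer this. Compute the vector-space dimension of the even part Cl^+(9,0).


Even subalgebra dimension = 2^(n-1)
n = 9 + 0 = 9
2^(9 - 1) = 2^8 = 256
Verification: sum of C(9,k) for even k = 1 + 36 + 126 + 84 + 9 = 256
Result = 256


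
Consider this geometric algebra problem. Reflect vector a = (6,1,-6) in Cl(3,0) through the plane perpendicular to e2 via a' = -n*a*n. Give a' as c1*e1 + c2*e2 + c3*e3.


Reflection formula: a' = -n*a*n, with n = e2 (unit vector, n^2 = 1).
For reflection through hyperplane perp to e2:
The component along e2 flips sign, others stay.
a = (6, 1, -6)
a' = (6, -1, -6)
a' = 6*e1 - 1*e2 - 6*e3


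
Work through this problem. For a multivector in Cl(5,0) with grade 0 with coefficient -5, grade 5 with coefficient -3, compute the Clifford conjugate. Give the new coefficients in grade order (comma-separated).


Clifford conjugate sign for grade k: (-1)^(k(k+1)/2)
Grade 0: (-1)^(0*1/2) = (-1)^0 = 1, coeff -5 -> -5
Grade 5: (-1)^(5*6/2) = (-1)^15 = -1, coeff -3 -> 3
Conjugated coefficients: -5, 3


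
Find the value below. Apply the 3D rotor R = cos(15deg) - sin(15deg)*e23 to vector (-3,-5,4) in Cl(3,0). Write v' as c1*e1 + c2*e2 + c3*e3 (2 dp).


Rotor R = cos(15deg) - sin(15deg)*e23
Rotation angle theta = 2 * 15 = 30 degrees in the e23 plane (e2 -> e3).
The component perpendicular to the plane (e1) is invariant: v'_1 = v1 = -3.00
cos(30deg) = 0.8660, sin(30deg) = 0.5000
v'_2 = v2*cos(theta) - v3*sin(theta) = -5*0.8660 - 4*0.5000 = -6.33
v'_3 = v2*sin(theta) + v3*cos(theta) = -5*0.5000 + 4*0.8660 = 0.96
v' = -3.00*e1 - 6.33*e2 + 0.96*e3


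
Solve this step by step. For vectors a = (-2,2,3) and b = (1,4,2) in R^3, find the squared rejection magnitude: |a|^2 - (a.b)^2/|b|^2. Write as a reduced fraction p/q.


|a|^2 = (-2)^2 + 2^2 + 3^2 = 17
|b|^2 = 1^2 + 4^2 + 2^2 = 21
a . b = (-2)*1 + 2*4 + 3*2 = 12
(a.b)^2 = 12^2 = 144
|rej|^2 = 17 - 144/21
= (357 - 144)/21
= 213/21
In lowest terms: 71/7


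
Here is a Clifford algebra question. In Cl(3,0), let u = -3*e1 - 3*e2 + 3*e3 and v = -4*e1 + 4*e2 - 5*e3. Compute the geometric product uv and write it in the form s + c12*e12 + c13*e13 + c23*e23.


In Cl(3,0): e_i^2 = 1, e_ie_j = -e_je_i for i != j.
Scalar part = u . v = (-3)*(-4) + (-3)*4 + 3*(-5)
= 12 + (-12) + (-15) = -15
e12 coeff = (-3)*4 - (-3)*(-4) = -12 - 12 = -24
e13 coeff = (-3)*(-5) - 3*(-4) = 15 - (-12) = 27
e23 coeff = (-3)*(-5) - 3*4 = 15 - 12 = 3
uv = -15 - 24*e12 + 27*e13 + 3*e23


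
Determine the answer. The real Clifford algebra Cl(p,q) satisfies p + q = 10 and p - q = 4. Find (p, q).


We need p + q = 10 and p - q = 4.
Adding: 2p = 10 + 4 = 14, so p = 7.
Then q = 10 - 7 = 3.
(p, q) = (7, 3)


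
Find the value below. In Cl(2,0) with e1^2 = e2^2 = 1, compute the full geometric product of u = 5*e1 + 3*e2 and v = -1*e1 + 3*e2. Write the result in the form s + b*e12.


Expand: (5*e1 + 3*e2)(-1*e1 + 3*e2)
= 5*(-1)*e1e1 + 5*3*e1e2 + 3*(-1)*e2e1 + 3*3*e2e2
Using e1^2 = e2^2 = 1, e2e1 = -e1e2:
Scalar part s = 5*(-1) + 3*3 = -5 + 9 = 4
Bivector part b = 5*3 - 3*(-1) = 15 - (-3) = 18
uv = 4 + 18*e12


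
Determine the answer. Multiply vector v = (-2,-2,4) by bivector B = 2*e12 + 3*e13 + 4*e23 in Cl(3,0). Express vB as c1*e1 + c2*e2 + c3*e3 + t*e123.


vB has grade-1 (vector) and grade-3 (trivector) parts: vB = (v _| B) + (v ^ B).
Vector part <vB>_1:
  e1: -v2*b12 - v3*b13 = -(-2)*(2) - (4)*(3) = -8
  e2: v1*b12 - v3*b23 = (-2)*(2) - (4)*(4) = -20
  e3: v1*b13 + v2*b23 = (-2)*(3) + (-2)*(4) = -14
Trivector part <vB>_3:
  e123: v1*b23 - v2*b13 + v3*b12 = (-2)*(4) - (-2)*(3) + (4)*(2) = 6
vB = -8*e1 - 20*e2 - 14*e3 + 6*e123


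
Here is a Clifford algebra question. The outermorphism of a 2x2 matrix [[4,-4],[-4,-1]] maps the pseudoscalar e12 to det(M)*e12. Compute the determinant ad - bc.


The outermorphism of a linear map f sends e1^e2 to f(e1)^f(e2).
f(e1) = 4*e1 - 4*e2
f(e2) = -4*e1 - 1*e2
f(e1) ^ f(e2) = (4*e1 - 4*e2) ^ (-4*e1 - 1*e2)
= 4*(-1)*e12 + (-4)*(-4)*e21
= (-4 - 16)*e12
= -20*e12
Coefficient = -20


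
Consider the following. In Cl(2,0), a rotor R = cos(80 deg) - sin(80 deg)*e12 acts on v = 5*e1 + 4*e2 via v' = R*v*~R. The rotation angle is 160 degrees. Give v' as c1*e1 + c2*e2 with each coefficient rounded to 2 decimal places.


Rotor R = cos(80deg) - sin(80deg)*e12
Rotation angle theta = 2 * 80 = 160 degrees
v' = R*v*~R rotates v by theta.
cos(160deg) = -0.9397, sin(160deg) = 0.3420
v'_1 = 5*cos(160deg) - 4*sin(160deg)
= 5*(-0.9397) - 4*0.3420
= -6.07
v'_2 = 5*sin(160deg) + 4*cos(160deg)
= 5*0.3420 + 4*(-0.9397)
= -2.05
v' = -6.07*e1 - 2.05*e2


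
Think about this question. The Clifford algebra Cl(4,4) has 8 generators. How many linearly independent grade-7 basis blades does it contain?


Number of grade-k basis blades in Cl(p,q) with n = p + q is C(n, k).
n = 4 + 4 = 8
C(8, 7) = 8! / (7! * 1!)
= 40320 / (5040 * 1)
= 8


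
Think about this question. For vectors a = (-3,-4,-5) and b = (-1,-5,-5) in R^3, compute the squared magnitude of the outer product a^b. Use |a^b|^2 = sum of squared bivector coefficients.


a wedge b = (a1*b2 - a2*b1)*e12 + (a1*b3 - a3*b1)*e13 + (a2*b3 - a3*b2)*e23
e12 coeff: (-3)*(-5) - (-4)*(-1) = 15 - 4 = 11
e13 coeff: (-3)*(-5) - (-5)*(-1) = 15 - 5 = 10
e23 coeff: (-4)*(-5) - (-5)*(-5) = 20 - 25 = -5
|a wedge b|^2 = 11^2 + 10^2 + (-5)^2
= 121 + 100 + 25
= 246


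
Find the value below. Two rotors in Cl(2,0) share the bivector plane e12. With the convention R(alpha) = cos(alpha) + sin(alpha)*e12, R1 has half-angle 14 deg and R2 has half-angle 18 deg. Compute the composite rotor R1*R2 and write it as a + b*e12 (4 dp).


Same-plane rotors commute and their half-angles add:
R1*R2 = cos(a1 + a2) + sin(a1 + a2)*e12.
a1 + a2 = 14 + 18 = 32 deg
cos(32 deg) = 0.8480
sin(32 deg) = 0.5299
R1*R2 = 0.8480 + 0.5299*e12


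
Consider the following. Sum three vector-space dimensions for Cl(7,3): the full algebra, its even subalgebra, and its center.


n = 7 + 3 = 10
Total dim = 2^10 = 1024
Even subalgebra dim = 2^9 = 512
n is even, so center dim = 1
Sum = 1024 + 512 + 1 = 1537


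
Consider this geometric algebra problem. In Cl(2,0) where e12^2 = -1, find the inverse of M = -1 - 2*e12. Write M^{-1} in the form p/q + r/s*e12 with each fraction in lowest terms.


M = -1 - 2*e12, where e12^2 = -1.
Since M commutes with its reverse ~M = a - b*e12, M * ~M = a^2 - b^2*e12^2 = a^2 + b^2.
So M^{-1} = ~M / (a^2 + b^2) = (a - b*e12)/(a^2 + b^2).
a^2 + b^2 = 1 + 4 = 5
Scalar part = -1/5 = -1/5
Bivector coeff = 2/5 = 2/5
M^{-1} = -1/5 + 2/5*e12


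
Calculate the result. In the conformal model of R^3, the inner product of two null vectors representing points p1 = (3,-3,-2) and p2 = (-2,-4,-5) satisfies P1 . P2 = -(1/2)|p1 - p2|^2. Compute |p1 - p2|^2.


p1 - p2 = (5, 1, 3)
|p1 - p2|^2 = 5^2 + 1^2 + 3^2
= 25 + 1 + 9
= 35


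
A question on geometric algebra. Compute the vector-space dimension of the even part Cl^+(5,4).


Even subalgebra dimension = 2^(n-1)
n = 5 + 4 = 9
2^(9 - 1) = 2^8 = 256
Verification: sum of C(9,k) for even k = 1 + 36 + 126 + 84 + 9 = 256
Result = 256


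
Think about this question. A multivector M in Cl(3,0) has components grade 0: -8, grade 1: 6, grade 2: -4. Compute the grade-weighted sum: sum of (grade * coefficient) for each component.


Grade-weighted sum = sum of grade_k * coefficient_k
0*(-8) = 0
1*6 = 6
2*(-4) = -8
Total = 0 + 6 + (-8) = -2


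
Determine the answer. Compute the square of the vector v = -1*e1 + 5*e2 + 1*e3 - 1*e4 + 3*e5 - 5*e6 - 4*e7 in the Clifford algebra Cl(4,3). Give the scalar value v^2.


v^2 = sum of c_i^2 * e_i^2
Positive signature terms (e_i^2 = +1): (-1)^2 + 5^2 + 1^2 + (-1)^2 = 28
Negative signature terms (e_j^2 = -1): 3^2 + (-5)^2 + (-4)^2 = 50
v^2 = 28 - 50 = -22


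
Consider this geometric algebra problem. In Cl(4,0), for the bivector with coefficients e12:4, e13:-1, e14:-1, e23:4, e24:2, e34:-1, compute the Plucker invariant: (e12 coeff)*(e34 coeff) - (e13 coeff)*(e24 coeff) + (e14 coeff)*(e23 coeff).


Plucker relation: af - be + cd
a*f = 4*(-1) = -4
b*e = (-1)*2 = -2
c*d = (-1)*4 = -4
af - be + cd = -4 - (-2) + (-4)
= -6


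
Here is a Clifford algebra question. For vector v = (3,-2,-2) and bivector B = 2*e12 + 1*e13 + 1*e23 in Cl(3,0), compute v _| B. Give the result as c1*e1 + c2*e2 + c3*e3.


Left contraction v _| B = <vB>_1 (grade-1 part of the geometric product vB).
Using e1_|e12 = e2, e2_|e12 = -e1, e1_|e13 = e3, e3_|e13 = -e1, e2_|e23 = e3, e3_|e23 = -e2:
e1 coeff: -v2*b12 - v3*b13 = -(-2)*(2) - (-2)*(1) = 6
e2 coeff: v1*b12 - v3*b23 = (3)*(2) - (-2)*(1) = 8
e3 coeff: v1*b13 + v2*b23 = (3)*(1) + (-2)*(1) = 1
v _| B = 6*e1 + 8*e2 + 1*e3


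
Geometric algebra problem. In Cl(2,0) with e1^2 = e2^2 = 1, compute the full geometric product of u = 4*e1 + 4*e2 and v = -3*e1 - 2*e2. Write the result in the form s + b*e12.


Expand: (4*e1 + 4*e2)(-3*e1 - 2*e2)
= 4*(-3)*e1e1 + 4*(-2)*e1e2 + 4*(-3)*e2e1 + 4*(-2)*e2e2
Using e1^2 = e2^2 = 1, e2e1 = -e1e2:
Scalar part s = 4*(-3) + 4*(-2) = -12 + (-8) = -20
Bivector part b = 4*(-2) - 4*(-3) = -8 - (-12) = 4
uv = -20 + 4*e12


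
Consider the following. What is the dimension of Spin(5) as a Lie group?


Spin(n) double-covers SO(n); both have Lie algebra so(n) of dimension n(n-1)/2.
n = 5
n(n-1) = 5 * 4 = 20
dim Spin(5) = 20/2 = 10


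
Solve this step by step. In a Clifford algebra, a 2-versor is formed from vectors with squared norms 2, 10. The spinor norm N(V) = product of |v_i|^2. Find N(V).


Spinor norm N(V) = |v1|^2 * |v2|^2 * ... * |v2|^2
= 2 * 10
Running product: 2, 20
N(V) = 20


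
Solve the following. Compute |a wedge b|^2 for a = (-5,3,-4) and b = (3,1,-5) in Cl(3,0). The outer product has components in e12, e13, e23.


a wedge b = (a1*b2 - a2*b1)*e12 + (a1*b3 - a3*b1)*e13 + (a2*b3 - a3*b2)*e23
e12 coeff: (-5)*1 - 3*3 = -5 - 9 = -14
e13 coeff: (-5)*(-5) - (-4)*3 = 25 - (-12) = 37
e23 coeff: 3*(-5) - (-4)*1 = -15 - (-4) = -11
|a wedge b|^2 = (-14)^2 + 37^2 + (-11)^2
= 196 + 1369 + 121
= 1686


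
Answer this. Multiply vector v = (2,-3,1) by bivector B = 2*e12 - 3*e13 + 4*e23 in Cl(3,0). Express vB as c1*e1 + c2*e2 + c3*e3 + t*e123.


vB has grade-1 (vector) and grade-3 (trivector) parts: vB = (v _| B) + (v ^ B).
Vector part <vB>_1:
  e1: -v2*b12 - v3*b13 = -(-3)*(2) - (1)*(-3) = 9
  e2: v1*b12 - v3*b23 = (2)*(2) - (1)*(4) = 0
  e3: v1*b13 + v2*b23 = (2)*(-3) + (-3)*(4) = -18
Trivector part <vB>_3:
  e123: v1*b23 - v2*b13 + v3*b12 = (2)*(4) - (-3)*(-3) + (1)*(2) = 1
vB = 9*e1 + 0*e2 - 18*e3 + 1*e123


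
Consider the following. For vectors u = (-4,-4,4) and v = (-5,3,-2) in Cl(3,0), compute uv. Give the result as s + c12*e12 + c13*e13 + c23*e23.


In Cl(3,0): e_i^2 = 1, e_ie_j = -e_je_i for i != j.
Scalar part = u . v = (-4)*(-5) + (-4)*3 + 4*(-2)
= 20 + (-12) + (-8) = 0
e12 coeff = (-4)*3 - (-4)*(-5) = -12 - 20 = -32
e13 coeff = (-4)*(-2) - 4*(-5) = 8 - (-20) = 28
e23 coeff = (-4)*(-2) - 4*3 = 8 - 12 = -4
uv = 0 - 32*e12 + 28*e13 - 4*e23


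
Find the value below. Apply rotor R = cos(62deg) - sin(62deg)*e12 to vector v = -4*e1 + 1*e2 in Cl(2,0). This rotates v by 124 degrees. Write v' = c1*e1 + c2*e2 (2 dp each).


Rotor R = cos(62deg) - sin(62deg)*e12
Rotation angle theta = 2 * 62 = 124 degrees
v' = R*v*~R rotates v by theta.
cos(124deg) = -0.5592, sin(124deg) = 0.8290
v'_1 = -4*cos(124deg) - 1*sin(124deg)
= -4*(-0.5592) - 1*0.8290
= 1.41
v'_2 = -4*sin(124deg) + 1*cos(124deg)
= -4*0.8290 + 1*(-0.5592)
= -3.88
v' = 1.41*e1 - 3.88*e2


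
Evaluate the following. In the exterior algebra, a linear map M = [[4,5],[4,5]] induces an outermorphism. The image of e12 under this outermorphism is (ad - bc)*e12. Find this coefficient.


The outermorphism of a linear map f sends e1^e2 to f(e1)^f(e2).
f(e1) = 4*e1 + 4*e2
f(e2) = 5*e1 + 5*e2
f(e1) ^ f(e2) = (4*e1 + 4*e2) ^ (5*e1 + 5*e2)
= 4*5*e12 + 4*5*e21
= (20 - 20)*e12
= 0*e12
Coefficient = 0


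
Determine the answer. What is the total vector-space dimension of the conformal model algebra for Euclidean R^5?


The conformal model of R^5 uses Cl(6,1): the 5 Euclidean generators plus two extra orthogonal generators e+ (e+^2 = +1) and e- (e-^2 = -1), from which the null vectors e0, einf are built.
Number of generators m = 5 + 2 = 7.
dim Cl(p,q) = 2^m = 2^7 = 128


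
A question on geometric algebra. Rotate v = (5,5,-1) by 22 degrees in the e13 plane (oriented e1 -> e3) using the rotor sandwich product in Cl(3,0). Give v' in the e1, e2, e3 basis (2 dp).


Rotor R = cos(11deg) - sin(11deg)*e13
Rotation angle theta = 2 * 11 = 22 degrees in the e13 plane (e1 -> e3).
The component perpendicular to the plane (e2) is invariant: v'_2 = v2 = 5.00
cos(22deg) = 0.9272, sin(22deg) = 0.3746
v'_1 = v1*cos(theta) - v3*sin(theta) = 5*0.9272 - (-1)*0.3746 = 5.01
v'_3 = v1*sin(theta) + v3*cos(theta) = 5*0.3746 + (-1)*0.9272 = 0.95
v' = 5.01*e1 + 5.00*e2 + 0.95*e3


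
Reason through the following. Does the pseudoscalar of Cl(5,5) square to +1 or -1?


The pseudoscalar I = e1...e_n (product of all n generators) of Cl(p,q) satisfies I^2 = (-1)^(q + n(n-1)/2).
p = 5, q = 5, n = p + q = 10
n(n-1)/2 = 10 * 9 / 2 = 45
Exponent = q + n(n-1)/2 = 5 + 45 = 50
I^2 = (-1)^50 = +1


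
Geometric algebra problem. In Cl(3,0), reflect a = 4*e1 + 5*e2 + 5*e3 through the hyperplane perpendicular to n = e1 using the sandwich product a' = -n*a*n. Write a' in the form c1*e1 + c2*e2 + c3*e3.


Reflection formula: a' = -n*a*n, with n = e1 (unit vector, n^2 = 1).
For reflection through hyperplane perp to e1:
The component along e1 flips sign, others stay.
a = (4, 5, 5)
a' = (-4, 5, 5)
a' = -4*e1 + 5*e2 + 5*e3
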